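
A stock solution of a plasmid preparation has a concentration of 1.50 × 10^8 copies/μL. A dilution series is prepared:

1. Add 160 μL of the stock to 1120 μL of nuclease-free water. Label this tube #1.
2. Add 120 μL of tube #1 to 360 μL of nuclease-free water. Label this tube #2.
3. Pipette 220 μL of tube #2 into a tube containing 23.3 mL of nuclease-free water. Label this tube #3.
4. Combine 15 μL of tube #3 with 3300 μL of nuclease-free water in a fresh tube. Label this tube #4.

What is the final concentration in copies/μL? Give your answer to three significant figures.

Step 1: 160 μL + 1120 μL = 1280 μL total → factor 1280/160 = 8
Step 2: 120 μL + 360 μL = 480 μL total → factor 480/120 = 4
Step 3: 220 μL + 23.3 mL = 23520 μL total → factor 23520/220 = 106.91
Step 4: 15 μL + 3300 μL = 3315 μL total → factor 3315/15 = 221
Overall dilution factor = 8 × 4 × 106.91 × 221 = 7.5606 × 10^5
Final = 1.50 × 10^8 copies/μL / 7.5606 × 10^5 = 198 copies/μL

198 copies/μL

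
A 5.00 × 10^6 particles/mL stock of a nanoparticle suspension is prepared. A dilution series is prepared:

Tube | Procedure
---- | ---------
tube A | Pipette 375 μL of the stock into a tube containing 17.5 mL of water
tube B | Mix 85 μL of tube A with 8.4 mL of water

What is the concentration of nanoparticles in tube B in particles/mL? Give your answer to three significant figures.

Step 1: 375 μL + 17.5 mL = 17875 μL total → factor 17875/375 = 47.667
Step 2: 85 μL + 8.4 mL = 8485 μL total → factor 8485/85 = 99.824
Overall dilution factor = 47.667 × 99.824 = 4758.3
Final = 5.00 × 10^6 particles/mL / 4758.3 = 1.05 × 10^3 particles/mL

1.05 × 10^3 particles/mL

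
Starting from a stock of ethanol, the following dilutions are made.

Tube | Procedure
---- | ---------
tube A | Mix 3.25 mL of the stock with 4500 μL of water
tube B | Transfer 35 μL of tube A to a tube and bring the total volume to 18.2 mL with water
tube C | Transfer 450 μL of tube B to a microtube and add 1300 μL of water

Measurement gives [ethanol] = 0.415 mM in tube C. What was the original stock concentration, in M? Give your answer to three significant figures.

Step 1: 3.25 mL + 4500 μL = 7.75 mL total → factor 7.75/3.25 = 2.3846
Step 2: 35 μL brought to 18.2 mL → factor 18200/35 = 520
Step 3: 450 μL + 1300 μL = 1750 μL total → factor 1750/450 = 3.8889
Overall dilution factor = 2.3846 × 520 × 3.8889 = 4822.2
Stock = 0.415 mM × 4822.2 = 2001 mM = 2.00 M

2.00 M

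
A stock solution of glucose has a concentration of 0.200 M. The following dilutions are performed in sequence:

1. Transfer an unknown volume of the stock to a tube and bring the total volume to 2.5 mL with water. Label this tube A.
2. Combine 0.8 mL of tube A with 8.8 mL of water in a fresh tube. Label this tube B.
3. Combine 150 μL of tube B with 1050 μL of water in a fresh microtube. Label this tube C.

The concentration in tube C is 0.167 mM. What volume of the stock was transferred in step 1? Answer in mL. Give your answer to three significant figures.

0.200 mL

Step 1: v brought to 2.5 mL → factor = 2.5 mL/v
Step 2: 0.8 mL + 8.8 mL = 9.6 mL total → factor 9.6/0.8 = 12
Step 3: 150 μL + 1050 μL = 1200 μL total → factor 1200/150 = 8
Product of known-step factors = 96
Overall factor = 0.200 M / (0.167 mM) = 1197.6
Step-1 factor = 1197.6 / 96 = 12.475
v = 2.5 mL / 12.475 = 0.200 mL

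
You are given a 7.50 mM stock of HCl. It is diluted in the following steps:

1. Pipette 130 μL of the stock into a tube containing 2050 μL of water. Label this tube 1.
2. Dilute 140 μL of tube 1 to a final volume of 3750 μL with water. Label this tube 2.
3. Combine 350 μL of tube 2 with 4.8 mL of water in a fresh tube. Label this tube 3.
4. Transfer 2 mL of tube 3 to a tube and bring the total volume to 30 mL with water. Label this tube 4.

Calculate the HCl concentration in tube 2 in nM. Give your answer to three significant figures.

Step 1: 130 μL + 2050 μL = 2180 μL total → factor 2180/130 = 16.769
Step 2: 140 μL brought to 3750 μL → factor 3750/140 = 26.786
Dilution factor through tube 2 = 16.769 × 26.786 = 449.18
[tube 2] = 7.50 mM / 449.18 = 0.01670 mM = 1.67 × 10^4 nM

1.67 × 10^4 nM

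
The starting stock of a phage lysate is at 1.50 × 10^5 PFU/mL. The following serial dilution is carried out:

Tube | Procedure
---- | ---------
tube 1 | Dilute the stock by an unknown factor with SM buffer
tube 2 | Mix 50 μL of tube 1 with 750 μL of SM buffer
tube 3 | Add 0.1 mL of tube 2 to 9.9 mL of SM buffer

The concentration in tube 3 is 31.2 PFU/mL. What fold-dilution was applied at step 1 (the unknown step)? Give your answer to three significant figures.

Step 1: unknown factor x
Step 2: 50 μL + 750 μL = 800 μL total → factor 800/50 = 16
Step 3: 0.1 mL + 9.9 mL = 10 mL total → factor 10/0.1 = 100
Product of known-step factors = 1600
Overall factor = 1.50 × 10^5 PFU/mL / (31.2 PFU/mL) = 4807.7
x = 4807.7 / 1600 = 3.00

3.00-fold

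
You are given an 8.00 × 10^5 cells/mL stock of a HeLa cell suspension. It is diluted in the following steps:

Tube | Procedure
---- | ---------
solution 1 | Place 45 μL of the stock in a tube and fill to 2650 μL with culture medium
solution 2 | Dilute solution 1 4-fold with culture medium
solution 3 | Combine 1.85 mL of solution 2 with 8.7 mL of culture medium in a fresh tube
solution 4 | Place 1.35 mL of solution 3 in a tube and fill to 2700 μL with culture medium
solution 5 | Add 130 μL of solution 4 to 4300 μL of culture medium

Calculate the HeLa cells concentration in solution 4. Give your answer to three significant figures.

Step 1: 45 μL brought to 2650 μL → factor 2650/45 = 58.889
Step 2: 4-fold → factor 4
Step 3: 1.85 mL + 8.7 mL = 10.55 mL total → factor 10.55/1.85 = 5.7027
Step 4: 1.35 mL brought to 2700 μL → factor 2.7/1.35 = 2
Dilution factor through solution 4 = 58.889 × 4 × 5.7027 × 2 = 2686.6
[solution 4] = 8.00 × 10^5 cells/mL / 2686.6 = 298 cells/mL

298 cells/mL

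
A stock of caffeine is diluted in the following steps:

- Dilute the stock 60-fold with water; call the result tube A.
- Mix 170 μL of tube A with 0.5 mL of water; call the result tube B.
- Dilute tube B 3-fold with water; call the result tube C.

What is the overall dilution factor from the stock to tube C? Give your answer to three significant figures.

Step 1: 60-fold → factor 60
Step 2: 170 μL + 0.5 mL = 670 μL total → factor 670/170 = 3.9412
Step 3: 3-fold → factor 3
Overall dilution factor = 60 × 3.9412 × 3 = 709.41

709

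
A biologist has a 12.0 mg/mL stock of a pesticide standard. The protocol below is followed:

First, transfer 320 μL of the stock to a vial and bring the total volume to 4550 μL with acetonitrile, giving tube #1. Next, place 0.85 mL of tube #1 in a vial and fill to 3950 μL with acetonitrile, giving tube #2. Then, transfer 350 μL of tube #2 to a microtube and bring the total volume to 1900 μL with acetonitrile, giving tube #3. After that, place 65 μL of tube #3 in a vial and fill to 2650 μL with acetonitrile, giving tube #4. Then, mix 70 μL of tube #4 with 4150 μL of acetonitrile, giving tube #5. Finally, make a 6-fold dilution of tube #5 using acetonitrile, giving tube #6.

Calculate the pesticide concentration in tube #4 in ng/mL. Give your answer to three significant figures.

821 ng/mL

Step 1: 320 μL brought to 4550 μL → factor 4550/320 = 14.219
Step 2: 0.85 mL brought to 3950 μL → factor 3.95/0.85 = 4.6471
Step 3: 350 μL brought to 1900 μL → factor 1900/350 = 5.4286
Step 4: 65 μL brought to 2650 μL → factor 2650/65 = 40.769
Dilution factor through tube #4 = 14.219 × 4.6471 × 5.4286 × 40.769 = 14624
[tube #4] = 12.0 mg/mL / 14624 = 0.0008206 mg/mL = 821 ng/mL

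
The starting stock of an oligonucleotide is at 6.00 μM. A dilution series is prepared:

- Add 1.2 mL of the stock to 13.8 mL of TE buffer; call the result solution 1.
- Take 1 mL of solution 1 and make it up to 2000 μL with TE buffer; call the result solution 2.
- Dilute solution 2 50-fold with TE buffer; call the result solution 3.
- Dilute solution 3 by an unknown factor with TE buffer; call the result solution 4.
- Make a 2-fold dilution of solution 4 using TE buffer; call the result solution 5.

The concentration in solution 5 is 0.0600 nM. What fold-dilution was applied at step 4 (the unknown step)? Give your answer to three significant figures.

40.0-fold

Step 1: 1.2 mL + 13.8 mL = 15 mL total → factor 15/1.2 = 12.5
Step 2: 1 mL brought to 2000 μL → factor 2/1 = 2
Step 3: 50-fold → factor 50
Step 4: unknown factor x
Step 5: 2-fold → factor 2
Product of known-step factors = 2500
Overall factor = 6.00 μM / (0.0600 nM) = 1 × 10^5
x = 1 × 10^5 / 2500 = 40.0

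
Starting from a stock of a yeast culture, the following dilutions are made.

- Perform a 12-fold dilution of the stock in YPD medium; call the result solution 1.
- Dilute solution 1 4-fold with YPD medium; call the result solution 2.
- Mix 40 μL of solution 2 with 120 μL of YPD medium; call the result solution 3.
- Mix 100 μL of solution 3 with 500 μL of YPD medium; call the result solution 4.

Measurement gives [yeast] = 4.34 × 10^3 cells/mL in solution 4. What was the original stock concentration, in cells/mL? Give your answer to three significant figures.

Step 1: 12-fold → factor 12
Step 2: 4-fold → factor 4
Step 3: 40 μL + 120 μL = 160 μL total → factor 160/40 = 4
Step 4: 100 μL + 500 μL = 600 μL total → factor 600/100 = 6
Overall dilution factor = 12 × 4 × 4 × 6 = 1152
Stock = 4.34 × 10^3 cells/mL × 1152 = 5.00 × 10^6 cells/mL

5.00 × 10^6 cells/mL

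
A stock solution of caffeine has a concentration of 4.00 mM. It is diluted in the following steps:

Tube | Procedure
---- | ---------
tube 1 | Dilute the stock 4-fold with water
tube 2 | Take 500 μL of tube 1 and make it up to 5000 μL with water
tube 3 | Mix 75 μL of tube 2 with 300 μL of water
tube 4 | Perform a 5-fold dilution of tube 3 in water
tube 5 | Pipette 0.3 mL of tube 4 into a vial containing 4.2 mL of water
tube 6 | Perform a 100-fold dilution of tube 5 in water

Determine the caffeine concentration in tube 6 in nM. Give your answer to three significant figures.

2.67 nM

Step 1: 4-fold → factor 4
Step 2: 500 μL brought to 5000 μL → factor 5000/500 = 10
Step 3: 75 μL + 300 μL = 375 μL total → factor 375/75 = 5
Step 4: 5-fold → factor 5
Step 5: 0.3 mL + 4.2 mL = 4.5 mL total → factor 4.5/0.3 = 15
Step 6: 100-fold → factor 100
Overall dilution factor = 4 × 10 × 5 × 5 × 15 × 100 = 1.5 × 10^6
Final = 4.00 mM / 1.5 × 10^6 = 2.667 × 10^-6 mM = 2.67 nM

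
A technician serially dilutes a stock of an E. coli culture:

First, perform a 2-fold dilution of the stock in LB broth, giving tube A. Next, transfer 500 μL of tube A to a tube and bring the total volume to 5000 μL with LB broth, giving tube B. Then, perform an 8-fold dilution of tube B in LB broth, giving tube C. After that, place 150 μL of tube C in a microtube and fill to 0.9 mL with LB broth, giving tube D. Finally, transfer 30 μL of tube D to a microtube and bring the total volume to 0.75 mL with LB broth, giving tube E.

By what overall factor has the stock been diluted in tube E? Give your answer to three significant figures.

2.40 × 10^4

Step 1: 2-fold → factor 2
Step 2: 500 μL brought to 5000 μL → factor 5000/500 = 10
Step 3: 8-fold → factor 8
Step 4: 150 μL brought to 0.9 mL → factor 900/150 = 6
Step 5: 30 μL brought to 0.75 mL → factor 750/30 = 25
Overall dilution factor = 2 × 10 × 8 × 6 × 25 = 24000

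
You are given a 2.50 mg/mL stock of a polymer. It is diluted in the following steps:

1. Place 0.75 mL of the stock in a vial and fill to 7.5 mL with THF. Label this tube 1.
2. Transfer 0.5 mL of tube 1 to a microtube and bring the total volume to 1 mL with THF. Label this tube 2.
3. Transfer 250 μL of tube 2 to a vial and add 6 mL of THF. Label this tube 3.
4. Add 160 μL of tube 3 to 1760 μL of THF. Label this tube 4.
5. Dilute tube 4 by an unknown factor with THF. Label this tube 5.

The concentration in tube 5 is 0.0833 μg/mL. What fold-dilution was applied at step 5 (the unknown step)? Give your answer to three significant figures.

Step 1: 0.75 mL brought to 7.5 mL → factor 7.5/0.75 = 10
Step 2: 0.5 mL brought to 1 mL → factor 1/0.5 = 2
Step 3: 250 μL + 6 mL = 6250 μL total → factor 6250/250 = 25
Step 4: 160 μL + 1760 μL = 1920 μL total → factor 1920/160 = 12
Step 5: unknown factor x
Product of known-step factors = 6000
Overall factor = 2.50 mg/mL / (0.0833 μg/mL) = 30012
x = 30012 / 6000 = 5.00

5.00-fold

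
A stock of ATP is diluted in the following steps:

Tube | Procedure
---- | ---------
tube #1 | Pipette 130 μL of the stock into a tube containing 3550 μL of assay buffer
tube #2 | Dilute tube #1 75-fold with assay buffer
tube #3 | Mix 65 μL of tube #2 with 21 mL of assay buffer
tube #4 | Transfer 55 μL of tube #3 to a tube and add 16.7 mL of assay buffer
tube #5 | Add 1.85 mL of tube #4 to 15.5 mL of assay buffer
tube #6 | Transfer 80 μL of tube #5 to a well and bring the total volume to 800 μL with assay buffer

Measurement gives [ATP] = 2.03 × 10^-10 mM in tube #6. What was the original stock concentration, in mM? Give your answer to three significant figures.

3.99 mM

Step 1: 130 μL + 3550 μL = 3680 μL total → factor 3680/130 = 28.308
Step 2: 75-fold → factor 75
Step 3: 65 μL + 21 mL = 21065 μL total → factor 21065/65 = 324.08
Step 4: 55 μL + 16.7 mL = 16755 μL total → factor 16755/55 = 304.64
Step 5: 1.85 mL + 15.5 mL = 17.35 mL total → factor 17.35/1.85 = 9.3784
Step 6: 80 μL brought to 800 μL → factor 800/80 = 10
Overall dilution factor = 28.308 × 75 × 324.08 × 304.64 × 9.3784 × 10 = 1.9657 × 10^10
Stock = 2.03 × 10^-10 mM × 1.9657 × 10^10 = 3.99 mM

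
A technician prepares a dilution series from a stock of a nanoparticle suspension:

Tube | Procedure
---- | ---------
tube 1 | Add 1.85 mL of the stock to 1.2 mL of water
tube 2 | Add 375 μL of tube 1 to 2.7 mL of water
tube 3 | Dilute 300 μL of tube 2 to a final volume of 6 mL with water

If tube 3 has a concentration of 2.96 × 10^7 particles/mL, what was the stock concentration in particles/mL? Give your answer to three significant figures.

8.00 × 10^9 particles/mL

Step 1: 1.85 mL + 1.2 mL = 3.05 mL total → factor 3.05/1.85 = 1.6486
Step 2: 375 μL + 2.7 mL = 3075 μL total → factor 3075/375 = 8.2
Step 3: 300 μL brought to 6 mL → factor 6000/300 = 20
Overall dilution factor = 1.6486 × 8.2 × 20 = 270.38
Stock = 2.96 × 10^7 particles/mL × 270.38 = 8.00 × 10^9 particles/mL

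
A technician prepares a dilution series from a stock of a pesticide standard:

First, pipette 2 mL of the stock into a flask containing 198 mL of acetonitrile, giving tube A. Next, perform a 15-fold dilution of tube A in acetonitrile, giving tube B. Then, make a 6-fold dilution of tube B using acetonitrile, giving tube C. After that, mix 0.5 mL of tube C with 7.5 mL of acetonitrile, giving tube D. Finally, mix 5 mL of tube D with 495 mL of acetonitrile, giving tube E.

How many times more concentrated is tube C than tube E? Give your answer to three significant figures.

Step 1: 2 mL + 198 mL = 200 mL total → factor 200/2 = 100
Step 2: 15-fold → factor 15
Step 3: 6-fold → factor 6
Step 4: 0.5 mL + 7.5 mL = 8 mL total → factor 8/0.5 = 16
Step 5: 5 mL + 495 mL = 500 mL total → factor 500/5 = 100
Dilution factor to tube C = 9000; to tube E = 1.44 × 10^7
[tube C]/[tube E] = (factor to tube E)/(factor to tube C) = 1.44 × 10^7/9000 = 1.60 × 10^3

1.60 × 10^3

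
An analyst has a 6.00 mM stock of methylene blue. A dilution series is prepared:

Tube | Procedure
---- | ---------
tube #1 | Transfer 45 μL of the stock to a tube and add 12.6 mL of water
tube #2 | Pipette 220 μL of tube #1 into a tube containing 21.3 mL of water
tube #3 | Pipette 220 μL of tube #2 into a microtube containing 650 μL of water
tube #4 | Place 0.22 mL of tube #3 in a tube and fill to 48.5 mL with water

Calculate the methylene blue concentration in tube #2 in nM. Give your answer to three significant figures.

218 nM

Step 1: 45 μL + 12.6 mL = 12645 μL total → factor 12645/45 = 281
Step 2: 220 μL + 21.3 mL = 21520 μL total → factor 21520/220 = 97.818
Dilution factor through tube #2 = 281 × 97.818 = 27487
[tube #2] = 6.00 mM / 27487 = 0.0002183 mM = 218 nM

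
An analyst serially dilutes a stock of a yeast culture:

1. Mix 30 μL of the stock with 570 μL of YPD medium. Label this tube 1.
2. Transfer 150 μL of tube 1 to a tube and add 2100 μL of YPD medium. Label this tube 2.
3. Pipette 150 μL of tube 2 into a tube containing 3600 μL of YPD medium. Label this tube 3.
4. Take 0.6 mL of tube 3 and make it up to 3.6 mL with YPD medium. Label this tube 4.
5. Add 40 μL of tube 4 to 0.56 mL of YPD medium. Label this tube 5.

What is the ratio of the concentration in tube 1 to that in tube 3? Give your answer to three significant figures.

375

Step 1: 30 μL + 570 μL = 600 μL total → factor 600/30 = 20
Step 2: 150 μL + 2100 μL = 2250 μL total → factor 2250/150 = 15
Step 3: 150 μL + 3600 μL = 3750 μL total → factor 3750/150 = 25
Dilution factor to tube 1 = 20; to tube 3 = 7500
[tube 1]/[tube 3] = (factor to tube 3)/(factor to tube 1) = 7500/20 = 375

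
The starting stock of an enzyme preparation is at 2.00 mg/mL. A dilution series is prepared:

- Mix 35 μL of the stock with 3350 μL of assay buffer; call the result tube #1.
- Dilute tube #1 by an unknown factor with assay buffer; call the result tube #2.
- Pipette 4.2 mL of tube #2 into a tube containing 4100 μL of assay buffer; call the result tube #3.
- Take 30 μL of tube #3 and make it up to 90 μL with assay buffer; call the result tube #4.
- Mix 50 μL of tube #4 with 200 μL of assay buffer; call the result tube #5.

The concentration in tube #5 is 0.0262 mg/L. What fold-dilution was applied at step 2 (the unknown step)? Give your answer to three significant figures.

Step 1: 35 μL + 3350 μL = 3385 μL total → factor 3385/35 = 96.714
Step 2: unknown factor x
Step 3: 4.2 mL + 4100 μL = 8.3 mL total → factor 8.3/4.2 = 1.9762
Step 4: 30 μL brought to 90 μL → factor 90/30 = 3
Step 5: 50 μL + 200 μL = 250 μL total → factor 250/50 = 5
Product of known-step factors = 2866.9
Overall factor = 2.00 mg/mL / (0.0262 mg/L) = 76336
x = 76336 / 2866.9 = 26.6

26.6-fold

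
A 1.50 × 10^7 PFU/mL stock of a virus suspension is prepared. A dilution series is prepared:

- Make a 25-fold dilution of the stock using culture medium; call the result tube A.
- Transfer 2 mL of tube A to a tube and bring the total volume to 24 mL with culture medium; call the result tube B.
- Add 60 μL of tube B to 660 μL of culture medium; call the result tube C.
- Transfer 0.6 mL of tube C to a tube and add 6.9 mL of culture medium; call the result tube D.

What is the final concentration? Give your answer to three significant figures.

333 PFU/mL

Step 1: 25-fold → factor 25
Step 2: 2 mL brought to 24 mL → factor 24/2 = 12
Step 3: 60 μL + 660 μL = 720 μL total → factor 720/60 = 12
Step 4: 0.6 mL + 6.9 mL = 7.5 mL total → factor 7.5/0.6 = 12.5
Overall dilution factor = 25 × 12 × 12 × 12.5 = 45000
Final = 1.50 × 10^7 PFU/mL / 45000 = 333 PFU/mL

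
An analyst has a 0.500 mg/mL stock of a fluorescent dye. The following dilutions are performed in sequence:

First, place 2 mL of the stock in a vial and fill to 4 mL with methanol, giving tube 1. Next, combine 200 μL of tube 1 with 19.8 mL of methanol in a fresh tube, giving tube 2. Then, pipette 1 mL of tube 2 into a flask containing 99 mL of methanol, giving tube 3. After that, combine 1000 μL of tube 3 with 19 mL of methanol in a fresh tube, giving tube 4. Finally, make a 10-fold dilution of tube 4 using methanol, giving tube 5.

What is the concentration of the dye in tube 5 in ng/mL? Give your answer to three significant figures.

0.125 ng/mL

Step 1: 2 mL brought to 4 mL → factor 4/2 = 2
Step 2: 200 μL + 19.8 mL = 20000 μL total → factor 20000/200 = 100
Step 3: 1 mL + 99 mL = 100 mL total → factor 100/1 = 100
Step 4: 1000 μL + 19 mL = 20000 μL total → factor 20000/1000 = 20
Step 5: 10-fold → factor 10
Overall dilution factor = 2 × 100 × 100 × 20 × 10 = 4 × 10^6
Final = 0.500 mg/mL / 4 × 10^6 = 1.250 × 10^-7 mg/mL = 0.125 ng/mL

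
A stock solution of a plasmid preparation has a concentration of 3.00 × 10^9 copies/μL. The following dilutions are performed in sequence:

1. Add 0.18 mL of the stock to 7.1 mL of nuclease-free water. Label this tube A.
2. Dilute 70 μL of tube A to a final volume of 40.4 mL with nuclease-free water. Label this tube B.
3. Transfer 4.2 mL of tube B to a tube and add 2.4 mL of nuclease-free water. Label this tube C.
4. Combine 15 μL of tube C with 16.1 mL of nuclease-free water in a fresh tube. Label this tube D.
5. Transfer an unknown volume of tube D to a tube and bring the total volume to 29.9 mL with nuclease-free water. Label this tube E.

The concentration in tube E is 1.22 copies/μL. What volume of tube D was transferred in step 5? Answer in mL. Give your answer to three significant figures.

Step 1: 0.18 mL + 7.1 mL = 7.28 mL total → factor 7.28/0.18 = 40.444
Step 2: 70 μL brought to 40.4 mL → factor 40400/70 = 577.14
Step 3: 4.2 mL + 2.4 mL = 6.6 mL total → factor 6.6/4.2 = 1.5714
Step 4: 15 μL + 16.1 mL = 16115 μL total → factor 16115/15 = 1074.3
Step 5: v brought to 29.9 mL → factor = 29.9 mL/v
Product of known-step factors = 3.9407 × 10^7
Overall factor = 3.00 × 10^9 copies/μL / (1.22 copies/μL) = 2.459 × 10^9
Step-5 factor = 2.459 × 10^9 / 3.9407 × 10^7 = 62.4
v = 29.9 mL / 62.4 = 0.479 mL

0.479 mL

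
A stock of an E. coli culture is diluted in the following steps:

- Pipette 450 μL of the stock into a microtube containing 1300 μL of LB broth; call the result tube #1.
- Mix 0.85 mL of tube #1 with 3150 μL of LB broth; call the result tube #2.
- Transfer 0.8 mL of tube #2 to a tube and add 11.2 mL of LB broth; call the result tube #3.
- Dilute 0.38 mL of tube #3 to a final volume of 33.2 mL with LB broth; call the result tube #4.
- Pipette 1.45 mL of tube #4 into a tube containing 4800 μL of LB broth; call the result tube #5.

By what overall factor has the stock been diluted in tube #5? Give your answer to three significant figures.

1.03 × 10^5

Step 1: 450 μL + 1300 μL = 1750 μL total → factor 1750/450 = 3.8889
Step 2: 0.85 mL + 3150 μL = 4 mL total → factor 4/0.85 = 4.7059
Step 3: 0.8 mL + 11.2 mL = 12 mL total → factor 12/0.8 = 15
Step 4: 0.38 mL brought to 33.2 mL → factor 33.2/0.38 = 87.368
Step 5: 1.45 mL + 4800 μL = 6.25 mL total → factor 6.25/1.45 = 4.3103
Overall dilution factor = 3.8889 × 4.7059 × 15 × 87.368 × 4.3103 = 1.0338 × 10^5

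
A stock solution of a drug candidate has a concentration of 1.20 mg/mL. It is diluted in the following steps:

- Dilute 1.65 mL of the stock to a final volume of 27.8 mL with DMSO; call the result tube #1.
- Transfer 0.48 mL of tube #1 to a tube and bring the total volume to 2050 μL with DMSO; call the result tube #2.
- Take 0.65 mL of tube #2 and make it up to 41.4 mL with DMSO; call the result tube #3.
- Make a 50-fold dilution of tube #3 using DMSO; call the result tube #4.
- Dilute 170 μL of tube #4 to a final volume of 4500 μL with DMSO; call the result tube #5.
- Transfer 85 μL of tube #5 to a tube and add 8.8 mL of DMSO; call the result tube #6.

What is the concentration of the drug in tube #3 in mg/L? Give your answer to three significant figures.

Step 1: 1.65 mL brought to 27.8 mL → factor 27.8/1.65 = 16.848
Step 2: 0.48 mL brought to 2050 μL → factor 2.05/0.48 = 4.2708
Step 3: 0.65 mL brought to 41.4 mL → factor 41.4/0.65 = 63.692
Dilution factor through tube #3 = 16.848 × 4.2708 × 63.692 = 4583.1
[tube #3] = 1.20 mg/mL / 4583.1 = 0.0002618 mg/mL = 0.262 mg/L

0.262 mg/L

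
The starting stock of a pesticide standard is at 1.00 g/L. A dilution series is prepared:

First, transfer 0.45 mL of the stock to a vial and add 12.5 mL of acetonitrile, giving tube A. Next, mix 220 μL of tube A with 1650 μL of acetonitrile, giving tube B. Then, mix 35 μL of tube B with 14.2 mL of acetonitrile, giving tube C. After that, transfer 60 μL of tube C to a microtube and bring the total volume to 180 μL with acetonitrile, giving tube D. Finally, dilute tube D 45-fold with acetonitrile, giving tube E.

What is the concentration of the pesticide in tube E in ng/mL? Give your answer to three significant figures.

0.0745 ng/mL

Step 1: 0.45 mL + 12.5 mL = 12.95 mL total → factor 12.95/0.45 = 28.778
Step 2: 220 μL + 1650 μL = 1870 μL total → factor 1870/220 = 8.5
Step 3: 35 μL + 14.2 mL = 14235 μL total → factor 14235/35 = 406.71
Step 4: 60 μL brought to 180 μL → factor 180/60 = 3
Step 5: 45-fold → factor 45
Overall dilution factor = 28.778 × 8.5 × 406.71 × 3 × 45 = 1.3431 × 10^7
Final = 1.00 g/L / 1.3431 × 10^7 = 7.446 × 10^-8 g/L = 0.0745 ng/mL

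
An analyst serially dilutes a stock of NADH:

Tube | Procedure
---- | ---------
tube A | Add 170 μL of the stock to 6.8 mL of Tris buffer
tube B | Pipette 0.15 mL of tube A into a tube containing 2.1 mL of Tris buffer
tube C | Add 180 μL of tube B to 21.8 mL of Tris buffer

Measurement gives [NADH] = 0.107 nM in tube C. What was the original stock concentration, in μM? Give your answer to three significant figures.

Step 1: 170 μL + 6.8 mL = 6970 μL total → factor 6970/170 = 41
Step 2: 0.15 mL + 2.1 mL = 2.25 mL total → factor 2.25/0.15 = 15
Step 3: 180 μL + 21.8 mL = 21980 μL total → factor 21980/180 = 122.11
Overall dilution factor = 41 × 15 × 122.11 = 75098
Stock = 0.107 nM × 75098 = 8036 nM = 8.04 μM

8.04 μM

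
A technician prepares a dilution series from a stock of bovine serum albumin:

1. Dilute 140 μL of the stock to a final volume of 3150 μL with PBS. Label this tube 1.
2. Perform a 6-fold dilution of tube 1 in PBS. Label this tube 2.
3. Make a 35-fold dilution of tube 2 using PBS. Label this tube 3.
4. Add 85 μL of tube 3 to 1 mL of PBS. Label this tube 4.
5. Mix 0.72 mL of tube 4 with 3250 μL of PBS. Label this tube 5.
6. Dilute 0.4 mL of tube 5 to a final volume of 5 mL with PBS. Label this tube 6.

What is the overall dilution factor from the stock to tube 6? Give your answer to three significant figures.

Step 1: 140 μL brought to 3150 μL → factor 3150/140 = 22.5
Step 2: 6-fold → factor 6
Step 3: 35-fold → factor 35
Step 4: 85 μL + 1 mL = 1085 μL total → factor 1085/85 = 12.765
Step 5: 0.72 mL + 3250 μL = 3.97 mL total → factor 3.97/0.72 = 5.5139
Step 6: 0.4 mL brought to 5 mL → factor 5/0.4 = 12.5
Overall dilution factor = 22.5 × 6 × 35 × 12.765 × 5.5139 × 12.5 = 4.157 × 10^6

4.16 × 10^6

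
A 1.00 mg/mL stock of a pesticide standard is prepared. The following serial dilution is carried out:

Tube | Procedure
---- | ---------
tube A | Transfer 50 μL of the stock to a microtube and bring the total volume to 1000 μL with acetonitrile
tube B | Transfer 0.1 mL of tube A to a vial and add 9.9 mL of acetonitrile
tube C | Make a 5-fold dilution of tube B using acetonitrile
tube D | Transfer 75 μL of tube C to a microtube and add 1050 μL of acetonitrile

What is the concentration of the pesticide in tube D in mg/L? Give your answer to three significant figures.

0.00667 mg/L

Step 1: 50 μL brought to 1000 μL → factor 1000/50 = 20
Step 2: 0.1 mL + 9.9 mL = 10 mL total → factor 10/0.1 = 100
Step 3: 5-fold → factor 5
Step 4: 75 μL + 1050 μL = 1125 μL total → factor 1125/75 = 15
Overall dilution factor = 20 × 100 × 5 × 15 = 1.5 × 10^5
Final = 1.00 mg/mL / 1.5 × 10^5 = 6.667 × 10^-6 mg/mL = 0.00667 mg/L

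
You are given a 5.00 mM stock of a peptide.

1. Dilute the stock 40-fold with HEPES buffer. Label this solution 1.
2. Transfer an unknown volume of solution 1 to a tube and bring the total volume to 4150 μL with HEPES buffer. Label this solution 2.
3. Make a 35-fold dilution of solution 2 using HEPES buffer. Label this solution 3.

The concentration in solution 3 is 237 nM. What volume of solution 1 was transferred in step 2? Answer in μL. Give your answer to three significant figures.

275 μL

Step 1: 40-fold → factor 40
Step 2: v brought to 4150 μL → factor = 4150 μL/v
Step 3: 35-fold → factor 35
Product of known-step factors = 1400
Overall factor = 5.00 mM / (237 nM) = 21097
Step-2 factor = 21097 / 1400 = 15.069
v = 4150 μL / 15.069 = 275 μL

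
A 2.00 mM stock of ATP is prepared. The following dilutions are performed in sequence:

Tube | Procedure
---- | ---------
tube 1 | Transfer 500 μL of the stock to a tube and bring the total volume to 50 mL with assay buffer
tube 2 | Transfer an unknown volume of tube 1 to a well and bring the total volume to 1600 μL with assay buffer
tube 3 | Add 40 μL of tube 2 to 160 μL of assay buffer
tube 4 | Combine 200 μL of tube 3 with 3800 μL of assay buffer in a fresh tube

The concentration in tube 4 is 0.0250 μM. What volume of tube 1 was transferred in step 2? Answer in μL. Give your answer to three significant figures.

Step 1: 500 μL brought to 50 mL → factor 50000/500 = 100
Step 2: v brought to 1600 μL → factor = 1600 μL/v
Step 3: 40 μL + 160 μL = 200 μL total → factor 200/40 = 5
Step 4: 200 μL + 3800 μL = 4000 μL total → factor 4000/200 = 20
Product of known-step factors = 10000
Overall factor = 2.00 mM / (0.0250 μM) = 80000
Step-2 factor = 80000 / 10000 = 8
v = 1600 μL / 8 = 200 μL

200 μL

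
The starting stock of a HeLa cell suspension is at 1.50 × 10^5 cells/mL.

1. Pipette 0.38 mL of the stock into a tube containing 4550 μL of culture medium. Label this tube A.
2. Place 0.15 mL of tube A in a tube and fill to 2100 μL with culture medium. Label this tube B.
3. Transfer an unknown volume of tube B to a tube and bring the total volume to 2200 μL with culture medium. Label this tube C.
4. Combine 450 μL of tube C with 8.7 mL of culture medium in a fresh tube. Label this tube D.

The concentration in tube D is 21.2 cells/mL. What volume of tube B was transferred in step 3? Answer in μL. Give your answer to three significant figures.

Step 1: 0.38 mL + 4550 μL = 4.93 mL total → factor 4.93/0.38 = 12.974
Step 2: 0.15 mL brought to 2100 μL → factor 2.1/0.15 = 14
Step 3: v brought to 2200 μL → factor = 2200 μL/v
Step 4: 450 μL + 8.7 mL = 9150 μL total → factor 9150/450 = 20.333
Product of known-step factors = 3693.2
Overall factor = 1.50 × 10^5 cells/mL / (21.2 cells/mL) = 7075.5
Step-3 factor = 7075.5 / 3693.2 = 1.9158
v = 2200 μL / 1.9158 = 1.15 × 10^3 μL

1.15 × 10^3 μL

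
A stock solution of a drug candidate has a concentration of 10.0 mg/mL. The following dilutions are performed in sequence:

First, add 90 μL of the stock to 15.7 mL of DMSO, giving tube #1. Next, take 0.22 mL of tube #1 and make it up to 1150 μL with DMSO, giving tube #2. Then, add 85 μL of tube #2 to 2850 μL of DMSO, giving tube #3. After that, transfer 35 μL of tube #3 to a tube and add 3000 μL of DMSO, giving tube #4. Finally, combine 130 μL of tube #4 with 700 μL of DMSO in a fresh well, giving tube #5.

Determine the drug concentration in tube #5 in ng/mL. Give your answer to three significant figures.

0.570 ng/mL

Step 1: 90 μL + 15.7 mL = 15790 μL total → factor 15790/90 = 175.44
Step 2: 0.22 mL brought to 1150 μL → factor 1.15/0.22 = 5.2273
Step 3: 85 μL + 2850 μL = 2935 μL total → factor 2935/85 = 34.529
Step 4: 35 μL + 3000 μL = 3035 μL total → factor 3035/35 = 86.714
Step 5: 130 μL + 700 μL = 830 μL total → factor 830/130 = 6.3846
Overall dilution factor = 175.44 × 5.2273 × 34.529 × 86.714 × 6.3846 = 1.7532 × 10^7
Final = 10.0 mg/mL / 1.7532 × 10^7 = 5.704 × 10^-7 mg/mL = 0.570 ng/mL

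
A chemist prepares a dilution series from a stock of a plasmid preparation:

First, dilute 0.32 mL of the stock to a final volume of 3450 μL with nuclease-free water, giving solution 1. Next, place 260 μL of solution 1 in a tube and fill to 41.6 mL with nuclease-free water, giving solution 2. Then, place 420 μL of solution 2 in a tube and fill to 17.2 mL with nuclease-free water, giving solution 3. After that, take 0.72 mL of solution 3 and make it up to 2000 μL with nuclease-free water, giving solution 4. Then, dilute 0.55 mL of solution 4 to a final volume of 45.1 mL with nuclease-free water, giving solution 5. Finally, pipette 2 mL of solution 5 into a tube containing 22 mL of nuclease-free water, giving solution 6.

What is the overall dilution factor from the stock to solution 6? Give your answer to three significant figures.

1.93 × 10^8

Step 1: 0.32 mL brought to 3450 μL → factor 3.45/0.32 = 10.781
Step 2: 260 μL brought to 41.6 mL → factor 41600/260 = 160
Step 3: 420 μL brought to 17.2 mL → factor 17200/420 = 40.952
Step 4: 0.72 mL brought to 2000 μL → factor 2/0.72 = 2.7778
Step 5: 0.55 mL brought to 45.1 mL → factor 45.1/0.55 = 82
Step 6: 2 mL + 22 mL = 24 mL total → factor 24/2 = 12
Overall dilution factor = 10.781 × 160 × 40.952 × 2.7778 × 82 × 12 = 1.9309 × 10^8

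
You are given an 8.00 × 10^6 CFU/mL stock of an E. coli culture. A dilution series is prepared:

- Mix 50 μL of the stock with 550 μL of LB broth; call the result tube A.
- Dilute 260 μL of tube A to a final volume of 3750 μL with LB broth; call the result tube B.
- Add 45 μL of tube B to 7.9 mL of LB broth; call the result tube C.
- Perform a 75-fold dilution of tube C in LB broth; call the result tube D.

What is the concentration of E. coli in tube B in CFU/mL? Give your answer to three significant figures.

4.62 × 10^4 CFU/mL

Step 1: 50 μL + 550 μL = 600 μL total → factor 600/50 = 12
Step 2: 260 μL brought to 3750 μL → factor 3750/260 = 14.423
Dilution factor through tube B = 12 × 14.423 = 173.08
[tube B] = 8.00 × 10^6 CFU/mL / 173.08 = 4.62 × 10^4 CFU/mL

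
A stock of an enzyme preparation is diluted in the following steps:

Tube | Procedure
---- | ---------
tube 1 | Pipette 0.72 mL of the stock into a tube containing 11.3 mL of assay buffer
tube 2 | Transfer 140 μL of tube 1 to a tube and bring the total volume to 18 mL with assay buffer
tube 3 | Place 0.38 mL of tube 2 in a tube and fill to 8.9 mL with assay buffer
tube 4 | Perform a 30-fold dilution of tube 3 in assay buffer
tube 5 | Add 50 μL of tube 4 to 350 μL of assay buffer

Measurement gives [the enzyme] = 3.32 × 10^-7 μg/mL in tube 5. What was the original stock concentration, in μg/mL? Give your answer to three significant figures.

4.01 μg/mL

Step 1: 0.72 mL + 11.3 mL = 12.02 mL total → factor 12.02/0.72 = 16.694
Step 2: 140 μL brought to 18 mL → factor 18000/140 = 128.57
Step 3: 0.38 mL brought to 8.9 mL → factor 8.9/0.38 = 23.421
Step 4: 30-fold → factor 30
Step 5: 50 μL + 350 μL = 400 μL total → factor 400/50 = 8
Overall dilution factor = 16.694 × 128.57 × 23.421 × 30 × 8 = 1.2065 × 10^7
Stock = 3.32 × 10^-7 μg/mL × 1.2065 × 10^7 = 4.01 μg/mL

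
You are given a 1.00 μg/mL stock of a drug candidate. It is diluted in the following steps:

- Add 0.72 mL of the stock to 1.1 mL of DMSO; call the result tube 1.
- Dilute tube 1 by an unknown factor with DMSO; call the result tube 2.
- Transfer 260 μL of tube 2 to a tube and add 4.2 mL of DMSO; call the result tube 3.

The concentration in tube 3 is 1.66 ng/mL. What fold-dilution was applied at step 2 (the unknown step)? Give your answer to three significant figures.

Step 1: 0.72 mL + 1.1 mL = 1.82 mL total → factor 1.82/0.72 = 2.5278
Step 2: unknown factor x
Step 3: 260 μL + 4.2 mL = 4460 μL total → factor 4460/260 = 17.154
Product of known-step factors = 43.361
Overall factor = 1.00 μg/mL / (1.66 ng/mL) = 602.41
x = 602.41 / 43.361 = 13.9

13.9-fold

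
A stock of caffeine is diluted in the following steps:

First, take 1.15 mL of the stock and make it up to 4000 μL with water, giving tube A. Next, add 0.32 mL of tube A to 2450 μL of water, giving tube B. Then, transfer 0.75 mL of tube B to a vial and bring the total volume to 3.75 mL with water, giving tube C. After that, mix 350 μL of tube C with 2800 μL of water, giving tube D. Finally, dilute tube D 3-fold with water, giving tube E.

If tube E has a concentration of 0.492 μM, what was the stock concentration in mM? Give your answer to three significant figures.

2.00 mM

Step 1: 1.15 mL brought to 4000 μL → factor 4/1.15 = 3.4783
Step 2: 0.32 mL + 2450 μL = 2.77 mL total → factor 2.77/0.32 = 8.6562
Step 3: 0.75 mL brought to 3.75 mL → factor 3.75/0.75 = 5
Step 4: 350 μL + 2800 μL = 3150 μL total → factor 3150/350 = 9
Step 5: 3-fold → factor 3
Overall dilution factor = 3.4783 × 8.6562 × 5 × 9 × 3 = 4064.7
Stock = 0.492 μM × 4064.7 = 2000 μM = 2.00 mM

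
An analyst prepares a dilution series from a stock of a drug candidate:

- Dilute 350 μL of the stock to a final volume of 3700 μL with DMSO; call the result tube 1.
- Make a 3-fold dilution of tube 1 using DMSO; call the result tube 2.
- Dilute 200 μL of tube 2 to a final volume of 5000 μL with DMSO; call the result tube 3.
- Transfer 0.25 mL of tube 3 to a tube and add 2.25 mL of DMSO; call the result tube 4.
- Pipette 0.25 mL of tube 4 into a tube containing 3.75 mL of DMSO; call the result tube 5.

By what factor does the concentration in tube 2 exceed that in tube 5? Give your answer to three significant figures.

Step 1: 350 μL brought to 3700 μL → factor 3700/350 = 10.571
Step 2: 3-fold → factor 3
Step 3: 200 μL brought to 5000 μL → factor 5000/200 = 25
Step 4: 0.25 mL + 2.25 mL = 2.5 mL total → factor 2.5/0.25 = 10
Step 5: 0.25 mL + 3.75 mL = 4 mL total → factor 4/0.25 = 16
Dilution factor to tube 2 = 31.714; to tube 5 = 1.2686 × 10^5
[tube 2]/[tube 5] = (factor to tube 5)/(factor to tube 2) = 1.2686 × 10^5/31.714 = 4.00 × 10^3

4.00 × 10^3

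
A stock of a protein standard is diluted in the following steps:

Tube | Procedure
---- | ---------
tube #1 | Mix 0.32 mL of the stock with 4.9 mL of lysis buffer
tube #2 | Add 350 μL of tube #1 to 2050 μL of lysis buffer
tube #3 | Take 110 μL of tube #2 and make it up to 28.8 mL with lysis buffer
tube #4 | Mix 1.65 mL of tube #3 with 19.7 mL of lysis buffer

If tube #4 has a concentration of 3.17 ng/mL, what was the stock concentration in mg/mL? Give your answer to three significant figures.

1.20 mg/mL

Step 1: 0.32 mL + 4.9 mL = 5.22 mL total → factor 5.22/0.32 = 16.312
Step 2: 350 μL + 2050 μL = 2400 μL total → factor 2400/350 = 6.8571
Step 3: 110 μL brought to 28.8 mL → factor 28800/110 = 261.82
Step 4: 1.65 mL + 19.7 mL = 21.35 mL total → factor 21.35/1.65 = 12.939
Overall dilution factor = 16.312 × 6.8571 × 261.82 × 12.939 = 3.7895 × 10^5
Stock = 3.17 ng/mL × 3.7895 × 10^5 = 1.201 × 10^6 ng/mL = 1.20 mg/mL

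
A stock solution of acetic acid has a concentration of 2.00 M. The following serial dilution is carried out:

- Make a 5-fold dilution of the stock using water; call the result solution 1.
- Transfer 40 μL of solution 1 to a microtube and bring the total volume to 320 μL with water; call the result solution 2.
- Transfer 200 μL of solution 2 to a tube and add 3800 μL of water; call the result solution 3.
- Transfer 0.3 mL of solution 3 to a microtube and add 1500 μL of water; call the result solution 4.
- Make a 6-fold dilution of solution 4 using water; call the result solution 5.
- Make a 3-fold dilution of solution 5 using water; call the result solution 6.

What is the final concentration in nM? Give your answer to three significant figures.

Step 1: 5-fold → factor 5
Step 2: 40 μL brought to 320 μL → factor 320/40 = 8
Step 3: 200 μL + 3800 μL = 4000 μL total → factor 4000/200 = 20
Step 4: 0.3 mL + 1500 μL = 1.8 mL total → factor 1.8/0.3 = 6
Step 5: 6-fold → factor 6
Step 6: 3-fold → factor 3
Overall dilution factor = 5 × 8 × 20 × 6 × 6 × 3 = 86400
Final = 2.00 M / 86400 = 2.315 × 10^-5 M = 2.31 × 10^4 nM

2.31 × 10^4 nM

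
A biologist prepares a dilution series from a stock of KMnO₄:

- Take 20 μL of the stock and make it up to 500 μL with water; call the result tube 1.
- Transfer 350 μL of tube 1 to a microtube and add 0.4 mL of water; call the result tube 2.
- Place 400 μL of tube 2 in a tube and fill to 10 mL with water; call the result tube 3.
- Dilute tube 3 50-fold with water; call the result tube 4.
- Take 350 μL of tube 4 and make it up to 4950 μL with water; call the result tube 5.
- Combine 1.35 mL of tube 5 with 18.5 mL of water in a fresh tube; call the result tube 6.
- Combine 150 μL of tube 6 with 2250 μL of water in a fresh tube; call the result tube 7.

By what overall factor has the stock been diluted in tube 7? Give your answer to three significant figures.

Step 1: 20 μL brought to 500 μL → factor 500/20 = 25
Step 2: 350 μL + 0.4 mL = 750 μL total → factor 750/350 = 2.1429
Step 3: 400 μL brought to 10 mL → factor 10000/400 = 25
Step 4: 50-fold → factor 50
Step 5: 350 μL brought to 4950 μL → factor 4950/350 = 14.143
Step 6: 1.35 mL + 18.5 mL = 19.85 mL total → factor 19.85/1.35 = 14.704
Step 7: 150 μL + 2250 μL = 2400 μL total → factor 2400/150 = 16
Overall dilution factor = 25 × 2.1429 × 25 × 50 × 14.143 × 14.704 × 16 = 2.2281 × 10^8

2.23 × 10^8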